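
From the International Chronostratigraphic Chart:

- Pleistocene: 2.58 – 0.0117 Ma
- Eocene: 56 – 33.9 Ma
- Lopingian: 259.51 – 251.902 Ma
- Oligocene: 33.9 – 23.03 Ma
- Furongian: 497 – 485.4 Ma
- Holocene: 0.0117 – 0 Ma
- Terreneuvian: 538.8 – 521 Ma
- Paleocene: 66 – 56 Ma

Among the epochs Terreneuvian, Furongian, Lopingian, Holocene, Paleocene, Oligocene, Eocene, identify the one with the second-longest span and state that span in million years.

Durations: Terreneuvian 17.8; Furongian 11.6; Lopingian 7.608; Holocene 0.0117; Paleocene 10; Oligocene 10.87; Eocene 22.1 Myr.
Sorted longest-first: Eocene (22.1), Terreneuvian (17.8), Furongian (11.6), Oligocene (10.87), Paleocene (10), Lopingian (7.608), Holocene (0.0117).
The second longest is Terreneuvian at 17.8 Myr.

Terreneuvian, 17.8 million years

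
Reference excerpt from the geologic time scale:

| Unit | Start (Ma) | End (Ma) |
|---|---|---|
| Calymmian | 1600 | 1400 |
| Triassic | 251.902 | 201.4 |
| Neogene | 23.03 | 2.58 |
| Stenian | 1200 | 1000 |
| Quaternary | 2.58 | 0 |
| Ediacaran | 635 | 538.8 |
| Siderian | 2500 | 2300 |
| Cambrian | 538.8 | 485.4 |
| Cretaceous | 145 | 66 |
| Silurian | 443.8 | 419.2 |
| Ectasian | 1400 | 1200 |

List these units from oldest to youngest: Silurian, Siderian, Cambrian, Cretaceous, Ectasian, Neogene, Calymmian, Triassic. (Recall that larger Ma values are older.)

Sorting by start age (descending Ma, since larger Ma = older): Siderian began 2500, Calymmian began 1600, Ectasian began 1400, Cambrian began 538.8, Silurian began 443.8, Triassic began 251.902, Cretaceous began 145, Neogene began 23.03.

Siderian, Calymmian, Ectasian, Cambrian, Silurian, Triassic, Cretaceous, Neogene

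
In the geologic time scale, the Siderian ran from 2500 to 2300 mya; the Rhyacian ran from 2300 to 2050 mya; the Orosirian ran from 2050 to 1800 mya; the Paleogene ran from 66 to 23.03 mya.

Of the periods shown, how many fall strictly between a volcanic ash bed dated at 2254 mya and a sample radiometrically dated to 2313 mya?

The older date is 2313 Ma and the younger is 2254 Ma.
No period both begins after 2313 Ma and ends before 2254 Ma, so the count is 0.

0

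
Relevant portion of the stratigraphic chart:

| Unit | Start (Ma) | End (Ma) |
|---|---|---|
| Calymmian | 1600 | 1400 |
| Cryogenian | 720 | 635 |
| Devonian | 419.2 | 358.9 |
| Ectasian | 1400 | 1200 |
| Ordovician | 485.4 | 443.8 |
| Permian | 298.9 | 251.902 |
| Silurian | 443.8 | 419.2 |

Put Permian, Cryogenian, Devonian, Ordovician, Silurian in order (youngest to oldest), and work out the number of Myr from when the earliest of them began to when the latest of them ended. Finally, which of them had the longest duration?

Permian → Devonian → Silurian → Ordovician → Cryogenian; total span 468.098 Myr; longest is Cryogenian

From the excerpt: Permian 298.9–251.902; Cryogenian 720–635; Devonian 419.2–358.9; Ordovician 485.4–443.8; Silurian 443.8–419.2 (Ma).
Larger Ma is earlier, so the oldest is Cryogenian and the youngest is Permian; youngest to oldest: Permian, Devonian, Silurian, Ordovician, Cryogenian.
Oldest start 720 minus youngest end 251.902 gives 468.098 Myr overall.
Individual lengths (start − end): Silurian 24.6; Cryogenian 85; Devonian 60.3; Ordovician 41.6; Permian 46.998. The largest is Cryogenian at 85 Myr.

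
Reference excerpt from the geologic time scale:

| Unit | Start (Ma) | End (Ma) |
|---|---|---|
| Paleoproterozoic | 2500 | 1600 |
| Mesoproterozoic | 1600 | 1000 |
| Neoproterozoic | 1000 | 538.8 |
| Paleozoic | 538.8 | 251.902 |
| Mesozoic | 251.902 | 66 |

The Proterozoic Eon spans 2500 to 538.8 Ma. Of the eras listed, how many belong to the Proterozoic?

Eras inside 2500–538.8 Ma: Paleoproterozoic, Mesoproterozoic, Neoproterozoic — 3 in total.

3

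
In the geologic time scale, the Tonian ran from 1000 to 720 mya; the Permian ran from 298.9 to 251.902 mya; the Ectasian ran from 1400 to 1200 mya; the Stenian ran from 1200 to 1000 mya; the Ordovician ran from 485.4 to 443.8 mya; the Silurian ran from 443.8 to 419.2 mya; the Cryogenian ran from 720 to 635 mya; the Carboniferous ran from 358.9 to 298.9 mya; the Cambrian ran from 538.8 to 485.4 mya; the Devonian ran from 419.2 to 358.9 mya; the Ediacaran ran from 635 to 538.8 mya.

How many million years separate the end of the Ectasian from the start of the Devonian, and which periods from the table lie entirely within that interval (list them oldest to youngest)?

780.8 million years; Stenian, Tonian, Cryogenian, Ediacaran, Cambrian, Ordovician, Silurian

End of Ectasian = 1200 Ma; start of Devonian = 419.2 Ma.
Gap = 1200 − 419.2 = 780.8 Myr.
Periods wholly inside 1200–419.2 Ma: Stenian (1200–1000), Tonian (1000–720), Cryogenian (720–635), Ediacaran (635–538.8), Cambrian (538.8–485.4), Ordovician (485.4–443.8), Silurian (443.8–419.2).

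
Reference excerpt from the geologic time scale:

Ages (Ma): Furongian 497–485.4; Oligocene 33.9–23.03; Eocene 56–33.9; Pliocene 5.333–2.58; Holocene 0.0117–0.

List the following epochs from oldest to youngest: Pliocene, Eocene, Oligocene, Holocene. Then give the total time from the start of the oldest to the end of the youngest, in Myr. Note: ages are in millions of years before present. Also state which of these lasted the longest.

From the excerpt: Pliocene 5.333–2.58; Eocene 56–33.9; Oligocene 33.9–23.03; Holocene 0.0117–0 (Ma).
Larger Ma is earlier, so the oldest is Eocene and the youngest is Holocene; oldest to youngest: Eocene, Oligocene, Pliocene, Holocene.
Oldest start 56 minus youngest end 0 gives 56 Myr overall.
Individual lengths (start − end): Eocene 22.1; Pliocene 2.753; Oligocene 10.87; Holocene 0.0117. The largest is Eocene at 22.1 Myr.

Eocene, Oligocene, Pliocene, Holocene; total span 56 Myr; longest is Eocene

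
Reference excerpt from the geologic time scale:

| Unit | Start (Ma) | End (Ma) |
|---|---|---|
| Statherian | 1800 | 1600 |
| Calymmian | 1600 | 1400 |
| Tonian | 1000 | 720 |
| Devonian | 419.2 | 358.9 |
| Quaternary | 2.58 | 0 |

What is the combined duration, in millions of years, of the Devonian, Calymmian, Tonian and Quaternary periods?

Each duration: Devonian = 60.3; Calymmian = 200; Tonian = 280; Quaternary = 2.58.
Sum: 60.3 + 200 + 280 + 2.58 = 542.88 Myr.

542.88 million years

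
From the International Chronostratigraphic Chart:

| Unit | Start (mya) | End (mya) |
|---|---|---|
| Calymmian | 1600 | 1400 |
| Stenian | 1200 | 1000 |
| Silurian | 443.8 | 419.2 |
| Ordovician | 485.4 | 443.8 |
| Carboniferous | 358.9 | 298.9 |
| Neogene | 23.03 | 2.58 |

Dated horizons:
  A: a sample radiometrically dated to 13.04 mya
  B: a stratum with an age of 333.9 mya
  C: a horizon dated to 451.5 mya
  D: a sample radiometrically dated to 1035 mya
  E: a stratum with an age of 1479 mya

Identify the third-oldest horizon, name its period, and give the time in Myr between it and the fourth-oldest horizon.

Larger Ma means older, so oldest first: E 1479 > D 1035 > C 451.5 > B 333.9 > A 13.04.
Counting 3 along gives C (451.5 Ma); the excerpt puts that inside the Ordovician, 485.4–443.8 Ma.
Next in line is B (333.9 Ma), and 451.5 − 333.9 = 117.6 Myr.

C, in the Ordovician; 117.6 million years to B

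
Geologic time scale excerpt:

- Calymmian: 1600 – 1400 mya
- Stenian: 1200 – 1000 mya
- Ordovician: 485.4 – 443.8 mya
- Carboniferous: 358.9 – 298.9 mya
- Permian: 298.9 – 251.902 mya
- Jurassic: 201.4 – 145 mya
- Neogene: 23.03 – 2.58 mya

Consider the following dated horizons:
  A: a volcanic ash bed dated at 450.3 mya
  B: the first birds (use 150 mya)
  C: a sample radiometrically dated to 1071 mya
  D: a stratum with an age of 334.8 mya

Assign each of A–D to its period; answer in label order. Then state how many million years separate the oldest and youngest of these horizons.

Match each age against the start–end ranges in the excerpt: A = 450.3 Ma → Ordovician (485.4–443.8); B = 150 Ma → Jurassic (201.4–145); C = 1071 Ma → Stenian (1200–1000); D = 334.8 Ma → Carboniferous (358.9–298.9).
The largest age is 1071 Ma and the smallest is 150 Ma; their difference is 921 Myr.

A — Ordovician; B — Jurassic; C — Stenian; D — Carboniferous; span 921 million years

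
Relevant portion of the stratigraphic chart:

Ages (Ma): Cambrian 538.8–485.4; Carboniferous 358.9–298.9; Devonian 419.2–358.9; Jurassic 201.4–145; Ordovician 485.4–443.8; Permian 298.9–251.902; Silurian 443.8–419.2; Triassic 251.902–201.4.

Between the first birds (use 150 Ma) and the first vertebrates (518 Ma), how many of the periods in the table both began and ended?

6

The older date is 518 Ma and the younger is 150 Ma.
Periods with start < 518 and end > 150 Ma: Ordovician (485.4–443.8), Silurian (443.8–419.2), Devonian (419.2–358.9), Carboniferous (358.9–298.9), Permian (298.9–251.902), Triassic (251.902–201.4).
That is 6 complete periods.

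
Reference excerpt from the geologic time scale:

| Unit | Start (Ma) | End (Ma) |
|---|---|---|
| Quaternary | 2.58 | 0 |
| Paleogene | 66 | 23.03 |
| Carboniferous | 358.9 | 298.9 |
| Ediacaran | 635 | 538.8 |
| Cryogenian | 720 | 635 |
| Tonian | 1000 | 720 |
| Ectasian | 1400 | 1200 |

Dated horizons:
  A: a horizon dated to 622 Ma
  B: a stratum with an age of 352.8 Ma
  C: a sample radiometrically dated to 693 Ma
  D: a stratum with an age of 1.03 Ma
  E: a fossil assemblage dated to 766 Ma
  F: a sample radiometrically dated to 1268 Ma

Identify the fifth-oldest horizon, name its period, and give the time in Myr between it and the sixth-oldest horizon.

B, in the Carboniferous; 351.77 million years to D

Sorted oldest-first by Ma: F (1268), E (766), C (693), A (622), B (352.8), D (1.03).
The fifth oldest is B at 352.8 Ma, which lies in 358.9–298.9 Ma: the Carboniferous.
The sixth oldest is D at 1.03 Ma; separation = |352.8 − 1.03| = 351.77 Myr.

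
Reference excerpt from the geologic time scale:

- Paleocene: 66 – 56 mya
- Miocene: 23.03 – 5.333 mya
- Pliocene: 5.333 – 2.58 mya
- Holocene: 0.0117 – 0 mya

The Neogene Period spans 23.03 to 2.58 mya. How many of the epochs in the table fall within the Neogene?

Epochs inside 23.03–2.58 Ma: Miocene, Pliocene — 2 in total.

2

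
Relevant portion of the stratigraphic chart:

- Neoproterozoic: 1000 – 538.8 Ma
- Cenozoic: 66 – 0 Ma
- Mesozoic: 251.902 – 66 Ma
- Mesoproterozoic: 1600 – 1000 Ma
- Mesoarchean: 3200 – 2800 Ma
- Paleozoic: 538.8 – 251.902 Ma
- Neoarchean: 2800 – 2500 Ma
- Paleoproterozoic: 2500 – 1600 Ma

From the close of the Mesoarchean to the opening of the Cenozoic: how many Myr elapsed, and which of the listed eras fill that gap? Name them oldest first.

2734 million years; Neoarchean, Paleoproterozoic, Mesoproterozoic, Neoproterozoic, Paleozoic, Mesozoic

End of Mesoarchean = 2800 Ma; start of Cenozoic = 66 Ma.
Gap = 2800 − 66 = 2734 Myr.
Eras wholly inside 2800–66 Ma: Neoarchean (2800–2500), Paleoproterozoic (2500–1600), Mesoproterozoic (1600–1000), Neoproterozoic (1000–538.8), Paleozoic (538.8–251.902), Mesozoic (251.902–66).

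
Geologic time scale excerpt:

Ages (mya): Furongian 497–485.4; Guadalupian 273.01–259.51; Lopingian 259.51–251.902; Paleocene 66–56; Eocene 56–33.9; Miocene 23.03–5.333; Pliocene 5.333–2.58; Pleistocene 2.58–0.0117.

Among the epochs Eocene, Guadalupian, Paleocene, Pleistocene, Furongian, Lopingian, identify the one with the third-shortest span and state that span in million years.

Paleocene, 10 million years

Start − end for each: Eocene 56 − 33.9 = 22.1; Guadalupian 273.01 − 259.51 = 13.5; Paleocene 66 − 56 = 10; Pleistocene 2.58 − 0.0117 = 2.5683; Furongian 497 − 485.4 = 11.6; Lopingian 259.51 − 251.902 = 7.608.
Ranking these from shortest: Pleistocene < Lopingian < Paleocene < Furongian < Guadalupian < Eocene.
Position 3 in that ranking is Paleocene, which lasted 10 Myr.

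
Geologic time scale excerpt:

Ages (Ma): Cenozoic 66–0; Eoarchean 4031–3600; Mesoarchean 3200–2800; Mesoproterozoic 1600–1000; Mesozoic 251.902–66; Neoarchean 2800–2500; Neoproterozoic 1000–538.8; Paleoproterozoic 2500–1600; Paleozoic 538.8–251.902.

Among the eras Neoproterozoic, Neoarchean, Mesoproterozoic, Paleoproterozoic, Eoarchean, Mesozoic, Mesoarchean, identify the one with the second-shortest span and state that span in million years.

Neoarchean, 300 million years

Start − end for each: Neoproterozoic 1000 − 538.8 = 461.2; Neoarchean 2800 − 2500 = 300; Mesoproterozoic 1600 − 1000 = 600; Paleoproterozoic 2500 − 1600 = 900; Eoarchean 4031 − 3600 = 431; Mesozoic 251.902 − 66 = 185.902; Mesoarchean 3200 − 2800 = 400.
Ranking these from shortest: Mesozoic < Neoarchean < Mesoarchean < Eoarchean < Neoproterozoic < Mesoproterozoic < Paleoproterozoic.
Position 2 in that ranking is Neoarchean, which lasted 300 Myr.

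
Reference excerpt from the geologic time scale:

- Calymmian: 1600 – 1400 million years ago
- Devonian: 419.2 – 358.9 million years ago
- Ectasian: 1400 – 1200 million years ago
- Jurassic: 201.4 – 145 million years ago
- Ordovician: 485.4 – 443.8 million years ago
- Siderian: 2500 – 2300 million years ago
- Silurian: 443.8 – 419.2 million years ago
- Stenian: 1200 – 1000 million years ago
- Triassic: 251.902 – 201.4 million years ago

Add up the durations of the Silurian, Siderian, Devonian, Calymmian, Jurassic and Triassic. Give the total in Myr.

591.802 million years

Each duration: Silurian = 24.6; Siderian = 200; Devonian = 60.3; Calymmian = 200; Jurassic = 56.4; Triassic = 50.502.
Sum: 24.6 + 200 + 60.3 + 200 + 56.4 + 50.502 = 591.802 Myr.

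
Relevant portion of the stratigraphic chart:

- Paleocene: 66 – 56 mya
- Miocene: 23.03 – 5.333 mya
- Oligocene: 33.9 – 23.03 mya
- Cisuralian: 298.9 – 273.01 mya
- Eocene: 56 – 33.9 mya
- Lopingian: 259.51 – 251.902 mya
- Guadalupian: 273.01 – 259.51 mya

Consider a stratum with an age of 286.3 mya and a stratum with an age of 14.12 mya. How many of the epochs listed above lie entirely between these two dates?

286.3 Ma sits inside the Cisuralian (298.9–273.01) and 14.12 Ma inside the Miocene (23.03–5.333); neither of those is wholly between the two dates.
The listed epochs lying completely between them are Guadalupian, Lopingian, Paleocene, Eocene, Oligocene — 5 in all.

5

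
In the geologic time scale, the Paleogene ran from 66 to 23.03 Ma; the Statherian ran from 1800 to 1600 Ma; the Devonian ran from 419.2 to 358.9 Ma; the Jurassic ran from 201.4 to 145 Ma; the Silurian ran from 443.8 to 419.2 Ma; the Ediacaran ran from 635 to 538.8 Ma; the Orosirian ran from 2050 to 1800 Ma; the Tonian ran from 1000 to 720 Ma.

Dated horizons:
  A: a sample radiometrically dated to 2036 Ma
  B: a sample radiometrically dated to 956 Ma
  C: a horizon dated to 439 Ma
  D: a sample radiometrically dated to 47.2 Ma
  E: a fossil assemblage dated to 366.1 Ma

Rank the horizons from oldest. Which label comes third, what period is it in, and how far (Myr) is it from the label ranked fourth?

Larger Ma means older, so oldest first: A 2036 > B 956 > C 439 > E 366.1 > D 47.2.
Counting 3 along gives C (439 Ma); the excerpt puts that inside the Silurian, 443.8–419.2 Ma.
Next in line is E (366.1 Ma), and 439 − 366.1 = 72.9 Myr.

C, in the Silurian; 72.9 million years to E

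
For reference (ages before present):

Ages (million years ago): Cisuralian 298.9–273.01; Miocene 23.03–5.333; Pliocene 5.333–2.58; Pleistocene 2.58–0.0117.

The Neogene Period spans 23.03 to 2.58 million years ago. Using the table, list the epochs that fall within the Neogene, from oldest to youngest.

Epochs with both bounds inside 23.03–2.58 Ma: Miocene (23.03–5.333), Pliocene (5.333–2.58).

Miocene, Pliocene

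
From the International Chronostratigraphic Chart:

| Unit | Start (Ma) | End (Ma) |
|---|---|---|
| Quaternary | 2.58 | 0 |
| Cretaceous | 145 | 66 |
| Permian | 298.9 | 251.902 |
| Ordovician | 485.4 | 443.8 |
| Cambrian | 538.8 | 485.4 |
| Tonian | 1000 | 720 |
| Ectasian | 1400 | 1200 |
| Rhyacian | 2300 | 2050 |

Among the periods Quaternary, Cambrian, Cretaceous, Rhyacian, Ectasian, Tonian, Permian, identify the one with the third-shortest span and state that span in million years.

Start − end for each: Quaternary 2.58 − 0 = 2.58; Cambrian 538.8 − 485.4 = 53.4; Cretaceous 145 − 66 = 79; Rhyacian 2300 − 2050 = 250; Ectasian 1400 − 1200 = 200; Tonian 1000 − 720 = 280; Permian 298.9 − 251.902 = 46.998.
Ranking these from shortest: Quaternary < Permian < Cambrian < Cretaceous < Ectasian < Rhyacian < Tonian.
Position 3 in that ranking is Cambrian, which lasted 53.4 Myr.

Cambrian, 53.4 million years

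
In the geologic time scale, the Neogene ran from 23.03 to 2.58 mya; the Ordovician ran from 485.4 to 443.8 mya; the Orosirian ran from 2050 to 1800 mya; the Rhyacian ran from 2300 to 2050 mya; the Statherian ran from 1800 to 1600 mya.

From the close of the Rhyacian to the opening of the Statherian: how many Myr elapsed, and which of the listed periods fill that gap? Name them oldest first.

The Rhyacian closes at 2050 Ma and the Statherian opens at 1800 Ma, so the interval is 2050 − 1800 = 250 Myr.
A period fits inside if it starts at or after 2050 Ma and ends at or before 1800 Ma; oldest first that gives Orosirian.

250 million years; Orosirian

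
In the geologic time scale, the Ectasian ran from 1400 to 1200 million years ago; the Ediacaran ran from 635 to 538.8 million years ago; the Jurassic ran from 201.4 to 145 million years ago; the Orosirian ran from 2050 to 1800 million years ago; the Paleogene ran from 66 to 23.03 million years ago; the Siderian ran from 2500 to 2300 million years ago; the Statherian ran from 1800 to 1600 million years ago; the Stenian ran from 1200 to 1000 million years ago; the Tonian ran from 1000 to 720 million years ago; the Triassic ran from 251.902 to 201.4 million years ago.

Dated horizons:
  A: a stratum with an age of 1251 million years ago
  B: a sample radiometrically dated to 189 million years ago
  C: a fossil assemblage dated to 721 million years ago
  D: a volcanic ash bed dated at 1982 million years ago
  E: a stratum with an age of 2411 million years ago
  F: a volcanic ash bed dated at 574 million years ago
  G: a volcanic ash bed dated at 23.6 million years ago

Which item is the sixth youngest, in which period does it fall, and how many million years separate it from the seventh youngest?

Sorted youngest-first by Ma: G (23.6), B (189), F (574), C (721), A (1251), D (1982), E (2411).
The sixth youngest is D at 1982 Ma, which lies in 2050–1800 Ma: the Orosirian.
The seventh youngest is E at 2411 Ma; separation = |1982 − 2411| = 429 Myr.

D, in the Orosirian; 429 million years to E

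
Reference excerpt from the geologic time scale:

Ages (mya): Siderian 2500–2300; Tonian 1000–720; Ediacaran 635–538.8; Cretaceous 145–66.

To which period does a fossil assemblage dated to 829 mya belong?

829 Ma lies between 1000 and 720 Ma, so it falls in the Tonian.

Tonian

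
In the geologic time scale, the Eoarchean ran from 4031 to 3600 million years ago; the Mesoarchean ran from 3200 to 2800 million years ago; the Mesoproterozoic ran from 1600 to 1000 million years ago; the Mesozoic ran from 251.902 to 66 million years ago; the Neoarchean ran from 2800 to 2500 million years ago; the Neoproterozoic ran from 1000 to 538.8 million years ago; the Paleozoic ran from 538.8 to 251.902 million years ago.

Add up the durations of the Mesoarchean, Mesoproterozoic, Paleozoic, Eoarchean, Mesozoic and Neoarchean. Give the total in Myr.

Duration is start − end for each: (3200 − 2800) + (1600 − 1000) + (538.8 − 251.902) + (4031 − 3600) + (251.902 − 66) + (2800 − 2500).
That is 400 + 600 + 286.898 + 431 + 185.902 + 300, which totals 2203.8 million years.

2203.8 million years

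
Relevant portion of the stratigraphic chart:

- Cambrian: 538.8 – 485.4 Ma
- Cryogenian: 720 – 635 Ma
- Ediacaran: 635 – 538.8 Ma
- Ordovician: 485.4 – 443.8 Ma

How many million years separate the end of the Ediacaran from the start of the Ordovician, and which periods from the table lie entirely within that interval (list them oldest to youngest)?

The Ediacaran closes at 538.8 Ma and the Ordovician opens at 485.4 Ma, so the interval is 538.8 − 485.4 = 53.4 Myr.
A period fits inside if it starts at or after 538.8 Ma and ends at or before 485.4 Ma; oldest first that gives Cambrian.

53.4 million years; Cambrian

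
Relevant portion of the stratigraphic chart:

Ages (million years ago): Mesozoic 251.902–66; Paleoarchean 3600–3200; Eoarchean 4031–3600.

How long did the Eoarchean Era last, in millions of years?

431 million years

4031 − 3600 = 431 million years.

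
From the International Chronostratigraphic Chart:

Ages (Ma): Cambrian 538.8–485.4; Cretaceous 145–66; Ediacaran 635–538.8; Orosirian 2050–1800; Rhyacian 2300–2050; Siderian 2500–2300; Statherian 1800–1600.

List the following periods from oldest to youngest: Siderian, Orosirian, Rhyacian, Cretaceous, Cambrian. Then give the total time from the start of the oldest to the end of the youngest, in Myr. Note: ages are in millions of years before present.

Siderian → Rhyacian → Orosirian → Cambrian → Cretaceous; total span 2434 Myr

Start ages (Ma): Siderian 2500, Rhyacian 2300, Orosirian 2050, Cambrian 538.8, Cretaceous 145.
Ordered oldest to youngest: Siderian, Rhyacian, Orosirian, Cambrian, Cretaceous.
Span = 2500 − 66 = 2434 Myr.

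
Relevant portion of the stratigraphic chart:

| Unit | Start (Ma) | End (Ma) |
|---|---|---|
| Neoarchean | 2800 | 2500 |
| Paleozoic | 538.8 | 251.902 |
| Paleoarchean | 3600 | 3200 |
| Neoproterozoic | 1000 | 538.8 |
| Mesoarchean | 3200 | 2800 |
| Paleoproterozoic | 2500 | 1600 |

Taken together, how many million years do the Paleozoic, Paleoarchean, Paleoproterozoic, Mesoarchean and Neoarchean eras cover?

2286.898 million years

Each duration: Paleozoic = 286.898; Paleoarchean = 400; Paleoproterozoic = 900; Mesoarchean = 400; Neoarchean = 300.
Sum: 286.898 + 400 + 900 + 400 + 300 = 2286.898 Myr.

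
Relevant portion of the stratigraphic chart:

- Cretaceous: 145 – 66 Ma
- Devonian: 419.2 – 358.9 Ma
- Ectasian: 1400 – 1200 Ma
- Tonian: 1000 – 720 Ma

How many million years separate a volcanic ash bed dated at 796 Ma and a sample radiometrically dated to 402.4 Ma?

393.6 million years

796 − 402.4 = 393.6 million years.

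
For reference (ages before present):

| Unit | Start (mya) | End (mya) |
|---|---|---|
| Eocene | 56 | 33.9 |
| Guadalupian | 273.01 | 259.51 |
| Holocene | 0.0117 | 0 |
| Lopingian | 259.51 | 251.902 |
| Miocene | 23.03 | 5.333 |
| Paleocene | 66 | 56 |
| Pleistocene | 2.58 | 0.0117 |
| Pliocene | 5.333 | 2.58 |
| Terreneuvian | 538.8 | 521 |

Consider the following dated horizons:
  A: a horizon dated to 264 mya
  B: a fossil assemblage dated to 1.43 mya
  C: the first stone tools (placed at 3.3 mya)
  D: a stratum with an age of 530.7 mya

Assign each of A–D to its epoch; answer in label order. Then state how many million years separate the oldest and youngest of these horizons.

A: 264 Ma lies in 273.01–259.51 Ma, so Guadalupian.
B: 1.43 Ma lies in 2.58–0.0117 Ma, so Pleistocene.
C: 3.3 Ma lies in 5.333–2.58 Ma, so Pliocene.
D: 530.7 Ma lies in 538.8–521 Ma, so Terreneuvian.
Oldest = 530.7 Ma, youngest = 1.43 Ma → span 529.27 Myr.

A — Guadalupian; B — Pleistocene; C — Pliocene; D — Terreneuvian; span 529.27 million years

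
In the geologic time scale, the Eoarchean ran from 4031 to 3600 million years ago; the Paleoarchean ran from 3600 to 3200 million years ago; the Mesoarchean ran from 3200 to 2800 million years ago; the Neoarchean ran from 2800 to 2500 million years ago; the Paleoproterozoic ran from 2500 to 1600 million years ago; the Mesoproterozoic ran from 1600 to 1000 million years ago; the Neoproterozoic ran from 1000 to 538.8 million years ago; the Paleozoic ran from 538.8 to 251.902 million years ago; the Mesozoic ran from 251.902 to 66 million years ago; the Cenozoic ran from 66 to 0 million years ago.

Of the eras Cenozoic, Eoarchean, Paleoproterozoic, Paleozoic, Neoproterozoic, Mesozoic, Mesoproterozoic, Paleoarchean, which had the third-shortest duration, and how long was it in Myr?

Durations: Cenozoic 66; Eoarchean 431; Paleoproterozoic 900; Paleozoic 286.898; Neoproterozoic 461.2; Mesozoic 185.902; Mesoproterozoic 600; Paleoarchean 400 Myr.
Sorted shortest-first: Cenozoic (66), Mesozoic (185.902), Paleozoic (286.898), Paleoarchean (400), Eoarchean (431), Neoproterozoic (461.2), Mesoproterozoic (600), Paleoproterozoic (900).
The third shortest is Paleozoic at 286.898 Myr.

Paleozoic, 286.898 million years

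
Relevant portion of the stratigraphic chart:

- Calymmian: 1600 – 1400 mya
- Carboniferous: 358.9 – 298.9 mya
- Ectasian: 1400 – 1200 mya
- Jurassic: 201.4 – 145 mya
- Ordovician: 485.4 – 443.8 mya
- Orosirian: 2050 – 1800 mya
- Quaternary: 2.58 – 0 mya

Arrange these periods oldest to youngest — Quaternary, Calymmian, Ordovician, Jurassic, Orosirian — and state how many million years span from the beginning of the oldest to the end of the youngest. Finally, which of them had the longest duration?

Start ages (Ma): Orosirian 2050, Calymmian 1600, Ordovician 485.4, Jurassic 201.4, Quaternary 2.58.
Ordered oldest to youngest: Orosirian, Calymmian, Ordovician, Jurassic, Quaternary.
Span = 2050 − 0 = 2050 Myr.
Durations: Jurassic 56.4, Quaternary 2.58, Ordovician 41.6, Calymmian 200, Orosirian 250 → longest is Orosirian (250 Myr).

Orosirian → Calymmian → Ordovician → Jurassic → Quaternary; total span 2050 Myr; longest is Orosirian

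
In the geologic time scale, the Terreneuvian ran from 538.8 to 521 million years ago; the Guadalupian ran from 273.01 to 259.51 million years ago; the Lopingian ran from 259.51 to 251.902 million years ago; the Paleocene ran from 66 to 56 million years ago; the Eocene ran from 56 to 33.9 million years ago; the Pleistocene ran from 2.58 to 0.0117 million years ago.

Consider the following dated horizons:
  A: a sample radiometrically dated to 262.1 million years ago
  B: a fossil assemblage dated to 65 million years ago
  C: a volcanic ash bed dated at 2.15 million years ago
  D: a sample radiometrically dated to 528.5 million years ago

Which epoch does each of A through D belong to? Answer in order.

A — Guadalupian; B — Paleocene; C — Pleistocene; D — Terreneuvian

A: 262.1 Ma lies in 273.01–259.51 Ma, so Guadalupian.
B: 65 Ma lies in 66–56 Ma, so Paleocene.
C: 2.15 Ma lies in 2.58–0.0117 Ma, so Pleistocene.
D: 528.5 Ma lies in 538.8–521 Ma, so Terreneuvian.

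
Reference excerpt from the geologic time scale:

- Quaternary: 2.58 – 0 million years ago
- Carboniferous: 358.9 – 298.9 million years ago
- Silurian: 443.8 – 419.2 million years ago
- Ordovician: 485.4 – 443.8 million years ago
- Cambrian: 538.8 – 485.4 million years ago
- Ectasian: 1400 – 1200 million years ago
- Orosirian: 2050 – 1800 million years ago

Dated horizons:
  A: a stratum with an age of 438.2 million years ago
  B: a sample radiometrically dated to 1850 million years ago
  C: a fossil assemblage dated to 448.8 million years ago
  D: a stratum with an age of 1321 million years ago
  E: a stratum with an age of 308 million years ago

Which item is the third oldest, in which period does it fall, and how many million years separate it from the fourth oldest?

C, in the Ordovician; 10.6 million years to A

Sorted oldest-first by Ma: B (1850), D (1321), C (448.8), A (438.2), E (308).
The third oldest is C at 448.8 Ma, which lies in 485.4–443.8 Ma: the Ordovician.
The fourth oldest is A at 438.2 Ma; separation = |448.8 − 438.2| = 10.6 Myr.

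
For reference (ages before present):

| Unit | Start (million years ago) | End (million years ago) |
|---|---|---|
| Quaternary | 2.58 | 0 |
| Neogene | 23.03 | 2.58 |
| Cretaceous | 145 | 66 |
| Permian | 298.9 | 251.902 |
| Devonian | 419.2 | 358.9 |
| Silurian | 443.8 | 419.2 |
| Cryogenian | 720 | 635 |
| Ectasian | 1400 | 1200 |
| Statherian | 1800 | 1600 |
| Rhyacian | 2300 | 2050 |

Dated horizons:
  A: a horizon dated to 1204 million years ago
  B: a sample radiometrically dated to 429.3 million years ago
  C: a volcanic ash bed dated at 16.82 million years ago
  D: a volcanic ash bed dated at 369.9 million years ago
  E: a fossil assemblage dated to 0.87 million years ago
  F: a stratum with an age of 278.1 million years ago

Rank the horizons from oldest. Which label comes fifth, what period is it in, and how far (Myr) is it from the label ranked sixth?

C, in the Neogene; 15.95 million years to E

Larger Ma means older, so oldest first: A 1204 > B 429.3 > D 369.9 > F 278.1 > C 16.82 > E 0.87.
Counting 5 along gives C (16.82 Ma); the excerpt puts that inside the Neogene, 23.03–2.58 Ma.
Next in line is E (0.87 Ma), and 16.82 − 0.87 = 15.95 Myr.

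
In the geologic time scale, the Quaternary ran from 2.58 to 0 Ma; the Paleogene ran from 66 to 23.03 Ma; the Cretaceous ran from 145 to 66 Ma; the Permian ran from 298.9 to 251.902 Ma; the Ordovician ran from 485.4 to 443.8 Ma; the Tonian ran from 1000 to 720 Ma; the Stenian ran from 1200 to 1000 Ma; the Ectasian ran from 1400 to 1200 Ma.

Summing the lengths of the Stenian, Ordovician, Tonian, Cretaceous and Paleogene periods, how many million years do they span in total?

Each duration: Stenian = 200; Ordovician = 41.6; Tonian = 280; Cretaceous = 79; Paleogene = 42.97.
Sum: 200 + 41.6 + 280 + 79 + 42.97 = 643.57 Myr.

643.57 million years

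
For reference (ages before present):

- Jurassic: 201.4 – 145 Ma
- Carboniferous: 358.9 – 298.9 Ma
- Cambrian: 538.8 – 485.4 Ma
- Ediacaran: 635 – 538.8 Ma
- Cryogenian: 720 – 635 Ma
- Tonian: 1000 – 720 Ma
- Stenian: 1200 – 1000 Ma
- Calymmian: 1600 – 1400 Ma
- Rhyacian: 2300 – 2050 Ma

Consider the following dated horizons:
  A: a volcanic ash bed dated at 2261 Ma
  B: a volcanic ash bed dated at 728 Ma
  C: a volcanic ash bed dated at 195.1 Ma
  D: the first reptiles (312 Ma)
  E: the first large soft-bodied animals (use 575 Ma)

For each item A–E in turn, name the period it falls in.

Match each age against the start–end ranges in the excerpt: A = 2261 Ma → Rhyacian (2300–2050); B = 728 Ma → Tonian (1000–720); C = 195.1 Ma → Jurassic (201.4–145); D = 312 Ma → Carboniferous (358.9–298.9); E = 575 Ma → Ediacaran (635–538.8).

A — Rhyacian; B — Tonian; C — Jurassic; D — Carboniferous; E — Ediacaran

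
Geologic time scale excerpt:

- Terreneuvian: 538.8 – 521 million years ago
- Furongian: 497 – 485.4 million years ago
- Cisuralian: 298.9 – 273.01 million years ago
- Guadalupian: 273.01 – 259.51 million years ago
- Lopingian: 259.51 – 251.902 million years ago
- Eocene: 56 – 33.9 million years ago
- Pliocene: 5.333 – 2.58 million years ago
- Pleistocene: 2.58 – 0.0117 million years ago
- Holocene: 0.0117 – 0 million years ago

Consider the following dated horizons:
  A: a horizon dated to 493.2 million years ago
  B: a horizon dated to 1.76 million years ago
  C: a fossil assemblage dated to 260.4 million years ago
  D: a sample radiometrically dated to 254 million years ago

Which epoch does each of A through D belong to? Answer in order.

A — Furongian; B — Pleistocene; C — Guadalupian; D — Lopingian

A: 493.2 Ma lies in 497–485.4 Ma, so Furongian.
B: 1.76 Ma lies in 2.58–0.0117 Ma, so Pleistocene.
C: 260.4 Ma lies in 273.01–259.51 Ma, so Guadalupian.
D: 254 Ma lies in 259.51–251.902 Ma, so Lopingian.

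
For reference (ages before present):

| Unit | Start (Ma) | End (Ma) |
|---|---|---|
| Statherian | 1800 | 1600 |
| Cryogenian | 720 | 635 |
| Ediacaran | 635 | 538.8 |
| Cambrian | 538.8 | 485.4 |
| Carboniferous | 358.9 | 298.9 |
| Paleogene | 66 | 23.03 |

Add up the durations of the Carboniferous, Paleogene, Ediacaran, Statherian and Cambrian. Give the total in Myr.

452.57 million years

Duration is start − end for each: (358.9 − 298.9) + (66 − 23.03) + (635 − 538.8) + (1800 − 1600) + (538.8 − 485.4).
That is 60 + 42.97 + 96.2 + 200 + 53.4, which totals 452.57 million years.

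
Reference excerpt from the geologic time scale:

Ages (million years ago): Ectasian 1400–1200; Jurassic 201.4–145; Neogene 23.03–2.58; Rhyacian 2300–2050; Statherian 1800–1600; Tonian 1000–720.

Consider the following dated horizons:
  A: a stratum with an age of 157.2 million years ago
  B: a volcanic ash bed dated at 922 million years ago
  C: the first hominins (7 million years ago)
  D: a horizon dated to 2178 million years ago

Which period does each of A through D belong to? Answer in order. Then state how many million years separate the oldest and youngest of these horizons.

A: 157.2 Ma lies in 201.4–145 Ma, so Jurassic.
B: 922 Ma lies in 1000–720 Ma, so Tonian.
C: 7 Ma lies in 23.03–2.58 Ma, so Neogene.
D: 2178 Ma lies in 2300–2050 Ma, so Rhyacian.
Oldest = 2178 Ma, youngest = 7 Ma → span 2171 Myr.

A — Jurassic; B — Tonian; C — Neogene; D — Rhyacian; span 2171 million years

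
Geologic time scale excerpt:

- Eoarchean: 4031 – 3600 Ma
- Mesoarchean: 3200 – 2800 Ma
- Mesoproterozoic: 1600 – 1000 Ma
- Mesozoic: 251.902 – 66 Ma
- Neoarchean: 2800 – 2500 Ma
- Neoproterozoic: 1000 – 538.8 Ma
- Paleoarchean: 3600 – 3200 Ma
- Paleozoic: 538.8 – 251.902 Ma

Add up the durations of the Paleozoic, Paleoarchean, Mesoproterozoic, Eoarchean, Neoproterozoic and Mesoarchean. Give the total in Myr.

2579.098 million years

Duration is start − end for each: (538.8 − 251.902) + (3600 − 3200) + (1600 − 1000) + (4031 − 3600) + (1000 − 538.8) + (3200 − 2800).
That is 286.898 + 400 + 600 + 431 + 461.2 + 400, which totals 2579.098 million years.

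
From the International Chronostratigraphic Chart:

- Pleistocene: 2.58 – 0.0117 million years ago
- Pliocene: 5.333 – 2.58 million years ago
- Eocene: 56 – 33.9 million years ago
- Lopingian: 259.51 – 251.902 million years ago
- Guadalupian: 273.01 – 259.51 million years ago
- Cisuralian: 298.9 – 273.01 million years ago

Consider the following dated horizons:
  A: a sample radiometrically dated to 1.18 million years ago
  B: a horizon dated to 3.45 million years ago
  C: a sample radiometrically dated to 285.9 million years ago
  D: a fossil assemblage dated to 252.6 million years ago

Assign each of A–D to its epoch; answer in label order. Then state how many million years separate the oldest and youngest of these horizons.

A — Pleistocene; B — Pliocene; C — Cisuralian; D — Lopingian; span 284.72 million years

A: 1.18 Ma lies in 2.58–0.0117 Ma, so Pleistocene.
B: 3.45 Ma lies in 5.333–2.58 Ma, so Pliocene.
C: 285.9 Ma lies in 298.9–273.01 Ma, so Cisuralian.
D: 252.6 Ma lies in 259.51–251.902 Ma, so Lopingian.
Oldest = 285.9 Ma, youngest = 1.18 Ma → span 284.72 Myr.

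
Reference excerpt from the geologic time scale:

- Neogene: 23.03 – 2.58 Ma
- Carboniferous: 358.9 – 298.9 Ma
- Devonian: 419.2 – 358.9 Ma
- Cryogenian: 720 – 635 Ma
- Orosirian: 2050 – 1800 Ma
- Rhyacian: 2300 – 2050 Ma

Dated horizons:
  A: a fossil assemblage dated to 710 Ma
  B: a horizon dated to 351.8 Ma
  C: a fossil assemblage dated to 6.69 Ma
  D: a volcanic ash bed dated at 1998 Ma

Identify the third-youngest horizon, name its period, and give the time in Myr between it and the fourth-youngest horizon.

A, in the Cryogenian; 1288 million years to D

Sorted youngest-first by Ma: C (6.69), B (351.8), A (710), D (1998).
The third youngest is A at 710 Ma, which lies in 720–635 Ma: the Cryogenian.
The fourth youngest is D at 1998 Ma; separation = |710 − 1998| = 1288 Myr.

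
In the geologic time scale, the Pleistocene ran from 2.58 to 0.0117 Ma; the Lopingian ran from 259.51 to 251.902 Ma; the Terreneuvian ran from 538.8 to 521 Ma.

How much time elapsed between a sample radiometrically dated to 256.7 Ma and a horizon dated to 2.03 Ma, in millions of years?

254.67 million years

256.7 − 2.03 = 254.67 million years.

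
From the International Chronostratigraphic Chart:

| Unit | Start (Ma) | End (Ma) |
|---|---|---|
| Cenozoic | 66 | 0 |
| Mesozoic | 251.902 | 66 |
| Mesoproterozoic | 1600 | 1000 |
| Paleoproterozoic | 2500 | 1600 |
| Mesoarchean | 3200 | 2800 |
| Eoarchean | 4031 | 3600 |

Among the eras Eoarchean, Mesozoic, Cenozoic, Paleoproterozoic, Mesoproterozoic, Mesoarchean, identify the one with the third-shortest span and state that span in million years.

Start − end for each: Eoarchean 4031 − 3600 = 431; Mesozoic 251.902 − 66 = 185.902; Cenozoic 66 − 0 = 66; Paleoproterozoic 2500 − 1600 = 900; Mesoproterozoic 1600 − 1000 = 600; Mesoarchean 3200 − 2800 = 400.
Ranking these from shortest: Cenozoic < Mesozoic < Mesoarchean < Eoarchean < Mesoproterozoic < Paleoproterozoic.
Position 3 in that ranking is Mesoarchean, which lasted 400 Myr.

Mesoarchean, 400 million years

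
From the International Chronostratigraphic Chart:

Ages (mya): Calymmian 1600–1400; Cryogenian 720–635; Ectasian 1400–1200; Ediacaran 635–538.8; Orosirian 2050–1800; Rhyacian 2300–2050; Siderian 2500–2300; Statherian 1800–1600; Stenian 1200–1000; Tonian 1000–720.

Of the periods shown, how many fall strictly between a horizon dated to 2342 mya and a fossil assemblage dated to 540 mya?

2342 Ma sits inside the Siderian (2500–2300) and 540 Ma inside the Ediacaran (635–538.8); neither of those is wholly between the two dates.
The listed periods lying completely between them are Rhyacian, Orosirian, Statherian, Calymmian, Ectasian, Stenian, Tonian, Cryogenian — 8 in all.

8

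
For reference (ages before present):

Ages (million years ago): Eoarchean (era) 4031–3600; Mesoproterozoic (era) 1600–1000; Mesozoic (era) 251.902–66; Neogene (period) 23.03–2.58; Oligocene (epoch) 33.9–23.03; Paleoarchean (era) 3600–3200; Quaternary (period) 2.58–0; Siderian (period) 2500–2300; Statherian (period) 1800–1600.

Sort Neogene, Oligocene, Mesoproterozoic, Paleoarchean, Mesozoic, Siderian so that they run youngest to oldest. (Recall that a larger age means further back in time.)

Neogene, Oligocene, Mesozoic, Mesoproterozoic, Siderian, Paleoarchean

The oldest of these is Paleoarchean (starts 3600 Ma) and the youngest is Neogene (ends 2.58 Ma).
In between, by decreasing start age: Siderian (2500), Mesoproterozoic (1600), Mesozoic (251.902), Oligocene (33.9).
Listing youngest first means reversing that sequence.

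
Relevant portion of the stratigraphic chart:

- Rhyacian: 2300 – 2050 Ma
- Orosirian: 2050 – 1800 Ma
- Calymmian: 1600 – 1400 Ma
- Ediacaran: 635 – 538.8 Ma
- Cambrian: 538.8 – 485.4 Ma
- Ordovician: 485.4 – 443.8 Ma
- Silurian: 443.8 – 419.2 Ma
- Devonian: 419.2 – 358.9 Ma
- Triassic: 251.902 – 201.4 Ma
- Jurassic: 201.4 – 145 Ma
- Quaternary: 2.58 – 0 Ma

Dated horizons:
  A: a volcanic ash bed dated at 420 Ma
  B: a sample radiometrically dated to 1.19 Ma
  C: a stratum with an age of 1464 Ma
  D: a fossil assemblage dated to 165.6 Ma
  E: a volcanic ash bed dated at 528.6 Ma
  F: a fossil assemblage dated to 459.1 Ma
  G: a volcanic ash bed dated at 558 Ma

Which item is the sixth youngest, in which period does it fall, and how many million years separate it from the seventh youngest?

Sorted youngest-first by Ma: B (1.19), D (165.6), A (420), F (459.1), E (528.6), G (558), C (1464).
The sixth youngest is G at 558 Ma, which lies in 635–538.8 Ma: the Ediacaran.
The seventh youngest is C at 1464 Ma; separation = |558 − 1464| = 906 Myr.

G, in the Ediacaran; 906 million years to C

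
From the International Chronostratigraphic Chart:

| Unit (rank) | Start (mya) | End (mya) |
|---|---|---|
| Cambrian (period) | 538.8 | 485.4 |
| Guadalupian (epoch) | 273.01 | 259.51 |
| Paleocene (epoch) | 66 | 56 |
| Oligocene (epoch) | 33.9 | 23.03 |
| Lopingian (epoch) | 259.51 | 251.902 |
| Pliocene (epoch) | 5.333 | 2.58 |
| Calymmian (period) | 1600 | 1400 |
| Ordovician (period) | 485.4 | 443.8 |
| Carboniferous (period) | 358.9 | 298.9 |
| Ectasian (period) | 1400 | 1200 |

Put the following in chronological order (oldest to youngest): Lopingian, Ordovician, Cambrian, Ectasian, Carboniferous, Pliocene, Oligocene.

Ectasian, then Cambrian, then Ordovician, then Carboniferous, then Lopingian, then Oligocene, then Pliocene

Sorting by start age (descending Ma, since larger Ma = older): Ectasian began 1400, Cambrian began 538.8, Ordovician began 485.4, Carboniferous began 358.9, Lopingian began 259.51, Oligocene began 33.9, Pliocene began 5.333.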